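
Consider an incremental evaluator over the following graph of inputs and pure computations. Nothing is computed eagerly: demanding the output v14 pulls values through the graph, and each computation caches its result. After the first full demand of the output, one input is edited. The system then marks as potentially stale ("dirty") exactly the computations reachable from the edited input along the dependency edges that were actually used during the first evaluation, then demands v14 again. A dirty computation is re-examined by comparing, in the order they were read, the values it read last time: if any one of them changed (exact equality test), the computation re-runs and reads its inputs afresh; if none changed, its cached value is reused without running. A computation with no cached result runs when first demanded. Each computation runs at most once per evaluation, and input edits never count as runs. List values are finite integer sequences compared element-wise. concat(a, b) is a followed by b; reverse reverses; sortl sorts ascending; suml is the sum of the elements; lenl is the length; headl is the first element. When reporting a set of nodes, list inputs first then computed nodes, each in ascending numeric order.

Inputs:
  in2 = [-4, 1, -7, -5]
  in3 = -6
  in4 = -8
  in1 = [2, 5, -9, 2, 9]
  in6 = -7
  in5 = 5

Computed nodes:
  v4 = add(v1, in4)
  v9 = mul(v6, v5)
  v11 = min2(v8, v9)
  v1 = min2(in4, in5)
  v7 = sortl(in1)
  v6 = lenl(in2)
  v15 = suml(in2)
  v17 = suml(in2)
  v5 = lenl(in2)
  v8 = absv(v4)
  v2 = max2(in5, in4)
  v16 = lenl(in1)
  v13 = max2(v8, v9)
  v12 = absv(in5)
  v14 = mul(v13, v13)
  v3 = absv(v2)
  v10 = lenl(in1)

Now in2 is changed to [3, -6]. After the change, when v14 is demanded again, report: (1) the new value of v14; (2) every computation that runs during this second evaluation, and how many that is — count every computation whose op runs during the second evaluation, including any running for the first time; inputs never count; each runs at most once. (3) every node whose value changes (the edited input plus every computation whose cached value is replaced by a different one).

v14 now evaluates to 256.
Run set: v5, v6, v9, v13 (4 run).
Changed values: in2, v5, v6, v9.
The important point: v13 recomputes to an identical value, and the output ends up unchanged.

Initial pass — values computed on the first demand:
  v1 = min2(-8, 5) = -8
  v4 = add(-8, -8) = -16
  v5 = lenl([-4, 1, -7, -5]) = 4
  v6 = lenl([-4, 1, -7, -5]) = 4
  v8 = absv(-16) = 16
  v9 = mul(4, 4) = 16
  v13 = max2(16, 16) = 16
  v14 = mul(16, 16) = 256

Second demand — change propagation:
  v5: re-runs because in2 [-4, 1, -7, -5]->[3, -6]; new result 2.
  v6: re-runs because in2 [-4, 1, -7, -5]->[3, -6]; new result 2.
  v9: re-runs because v6 4->2; v5 4->2; new result 4.
  v13: re-runs because v9 16->4; new result 16 (unchanged).
  v14: re-examined; everything it read last time is the same (v13 unchanged, v13 unchanged) — cache 256 kept, no run.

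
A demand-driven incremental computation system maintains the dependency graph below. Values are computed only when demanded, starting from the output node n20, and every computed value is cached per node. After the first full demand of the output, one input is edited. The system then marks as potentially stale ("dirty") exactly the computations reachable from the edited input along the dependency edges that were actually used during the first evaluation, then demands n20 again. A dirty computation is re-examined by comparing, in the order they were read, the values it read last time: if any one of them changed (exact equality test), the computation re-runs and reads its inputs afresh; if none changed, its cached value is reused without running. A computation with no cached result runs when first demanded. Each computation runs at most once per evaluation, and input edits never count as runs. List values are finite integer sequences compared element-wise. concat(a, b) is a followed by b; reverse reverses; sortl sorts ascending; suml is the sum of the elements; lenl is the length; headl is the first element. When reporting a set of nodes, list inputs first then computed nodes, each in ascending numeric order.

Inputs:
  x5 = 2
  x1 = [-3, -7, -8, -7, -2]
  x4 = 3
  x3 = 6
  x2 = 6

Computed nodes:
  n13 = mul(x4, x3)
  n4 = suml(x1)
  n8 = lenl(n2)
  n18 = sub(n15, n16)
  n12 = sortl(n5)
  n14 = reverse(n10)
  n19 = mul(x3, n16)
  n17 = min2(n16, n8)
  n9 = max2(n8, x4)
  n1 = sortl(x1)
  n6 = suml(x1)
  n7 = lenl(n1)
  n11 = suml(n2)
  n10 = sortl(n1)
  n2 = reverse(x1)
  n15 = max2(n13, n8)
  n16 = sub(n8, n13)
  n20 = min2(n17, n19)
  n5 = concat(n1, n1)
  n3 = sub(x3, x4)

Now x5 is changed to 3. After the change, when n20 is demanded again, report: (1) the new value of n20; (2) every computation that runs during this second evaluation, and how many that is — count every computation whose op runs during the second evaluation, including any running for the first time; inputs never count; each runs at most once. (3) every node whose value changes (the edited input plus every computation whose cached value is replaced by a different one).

New value of n20: -78.
Computations that run: none — 0 in total.
Values that change: x5.
Key observation: x5 is never demanded by the output, so the edit triggers no recomputation at all.

First evaluation (everything demanded from the output):
  n2 = reverse([-3, -7, -8, -7, -2]) = [-2, -7, -8, -7, -3]
  n8 = lenl([-2, -7, -8, -7, -3]) = 5
  n13 = mul(3, 6) = 18
  n16 = sub(5, 18) = -13
  n17 = min2(-13, 5) = -13
  n19 = mul(6, -13) = -78
  n20 = min2(-13, -78) = -78

Propagation after the edit:
  x5 feeds no computation that the output demands — nothing is marked dirty and nothing runs.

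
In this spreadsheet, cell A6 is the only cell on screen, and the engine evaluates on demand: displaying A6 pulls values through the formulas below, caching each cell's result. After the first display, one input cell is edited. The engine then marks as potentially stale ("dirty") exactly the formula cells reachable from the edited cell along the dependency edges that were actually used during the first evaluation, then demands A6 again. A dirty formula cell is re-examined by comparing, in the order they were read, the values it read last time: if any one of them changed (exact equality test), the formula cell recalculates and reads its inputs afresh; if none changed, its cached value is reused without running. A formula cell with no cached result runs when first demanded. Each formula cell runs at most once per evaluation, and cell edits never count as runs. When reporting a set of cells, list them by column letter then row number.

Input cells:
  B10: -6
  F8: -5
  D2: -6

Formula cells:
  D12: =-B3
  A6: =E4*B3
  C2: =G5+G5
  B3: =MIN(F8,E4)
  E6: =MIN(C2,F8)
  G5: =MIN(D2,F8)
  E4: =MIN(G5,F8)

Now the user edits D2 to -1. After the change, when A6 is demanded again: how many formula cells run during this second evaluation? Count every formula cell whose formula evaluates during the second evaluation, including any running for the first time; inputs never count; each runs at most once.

Run set: A6, B3, E4, G5 (4 run).

Initial pass — values computed on the first demand:
  G5 = MIN(-6, -5) = -6
  E4 = MIN(-6, -5) = -6
  B3 = MIN(-5, -6) = -6
  A6 = -6 * -6 = 36

Second demand — change propagation:
  G5: re-runs because D2 -6->-1; new result -5.
  E4: re-runs because G5 -6->-5; new result -5.
  B3: re-runs because E4 -6->-5; new result -5.
  A6: re-runs because E4 -6->-5; B3 -6->-5; new result 25.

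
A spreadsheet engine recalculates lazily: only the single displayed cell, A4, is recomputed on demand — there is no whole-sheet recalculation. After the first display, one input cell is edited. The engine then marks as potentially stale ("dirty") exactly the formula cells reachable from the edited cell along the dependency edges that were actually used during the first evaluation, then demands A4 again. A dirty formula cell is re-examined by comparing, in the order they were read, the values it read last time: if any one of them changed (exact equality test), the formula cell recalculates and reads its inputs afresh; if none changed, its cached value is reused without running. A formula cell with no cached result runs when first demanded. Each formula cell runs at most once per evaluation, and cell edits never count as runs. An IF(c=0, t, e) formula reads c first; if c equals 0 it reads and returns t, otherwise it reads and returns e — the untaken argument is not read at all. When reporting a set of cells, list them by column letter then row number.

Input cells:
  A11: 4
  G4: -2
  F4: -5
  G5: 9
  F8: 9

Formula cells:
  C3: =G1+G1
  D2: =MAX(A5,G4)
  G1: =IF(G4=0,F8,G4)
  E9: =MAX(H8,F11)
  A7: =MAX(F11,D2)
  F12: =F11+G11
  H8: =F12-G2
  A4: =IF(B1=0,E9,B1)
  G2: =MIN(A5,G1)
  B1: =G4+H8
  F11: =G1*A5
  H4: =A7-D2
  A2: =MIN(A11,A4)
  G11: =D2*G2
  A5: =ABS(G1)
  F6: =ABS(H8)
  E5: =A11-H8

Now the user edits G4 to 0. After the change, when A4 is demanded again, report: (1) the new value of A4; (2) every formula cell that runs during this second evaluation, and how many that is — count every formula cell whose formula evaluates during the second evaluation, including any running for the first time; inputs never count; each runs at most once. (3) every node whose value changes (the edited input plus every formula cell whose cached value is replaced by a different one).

New value of A4: 153.
Formula cells that run: A4, A5, B1, D2, F11, F12, G1, G2, G11, H8 — 10 in total.
Values that change: A4, A5, B1, D2, F11, F12, G1, G2, G4, G11, H8.

First evaluation (everything demanded from the output):
  G1 = IF(G4=0: G4=-2 -> else branch G4) = -2
  A5 = ABS(-2) = 2
  D2 = MAX(2, -2) = 2
  F11 = -2 * 2 = -4
  G2 = MIN(2, -2) = -2
  G11 = 2 * -2 = -4
  F12 = -4 + -4 = -8
  H8 = -8 - -2 = -6
  B1 = -2 + -6 = -8
  A4 = IF(B1=0: B1=-8 -> else branch B1) = -8

Propagation after the edit:
  G1: runs — G4 -2->0; G4 -2->0; result 9.
  A5: runs — G1 -2->9; result 9.
  D2: runs — A5 2->9; G4 -2->0; result 9.
  F11: runs — G1 -2->9; A5 2->9; result 81.
  G2: runs — A5 2->9; G1 -2->9; result 9.
  G11: runs — D2 2->9; G2 -2->9; result 81.
  F12: runs — F11 -4->81; G11 -4->81; result 162.
  H8: runs — F12 -8->162; G2 -2->9; result 153.
  B1: runs — G4 -2->0; H8 -6->153; result 153.
  A4: runs — B1 -8->153; B1 -8->153; result 153.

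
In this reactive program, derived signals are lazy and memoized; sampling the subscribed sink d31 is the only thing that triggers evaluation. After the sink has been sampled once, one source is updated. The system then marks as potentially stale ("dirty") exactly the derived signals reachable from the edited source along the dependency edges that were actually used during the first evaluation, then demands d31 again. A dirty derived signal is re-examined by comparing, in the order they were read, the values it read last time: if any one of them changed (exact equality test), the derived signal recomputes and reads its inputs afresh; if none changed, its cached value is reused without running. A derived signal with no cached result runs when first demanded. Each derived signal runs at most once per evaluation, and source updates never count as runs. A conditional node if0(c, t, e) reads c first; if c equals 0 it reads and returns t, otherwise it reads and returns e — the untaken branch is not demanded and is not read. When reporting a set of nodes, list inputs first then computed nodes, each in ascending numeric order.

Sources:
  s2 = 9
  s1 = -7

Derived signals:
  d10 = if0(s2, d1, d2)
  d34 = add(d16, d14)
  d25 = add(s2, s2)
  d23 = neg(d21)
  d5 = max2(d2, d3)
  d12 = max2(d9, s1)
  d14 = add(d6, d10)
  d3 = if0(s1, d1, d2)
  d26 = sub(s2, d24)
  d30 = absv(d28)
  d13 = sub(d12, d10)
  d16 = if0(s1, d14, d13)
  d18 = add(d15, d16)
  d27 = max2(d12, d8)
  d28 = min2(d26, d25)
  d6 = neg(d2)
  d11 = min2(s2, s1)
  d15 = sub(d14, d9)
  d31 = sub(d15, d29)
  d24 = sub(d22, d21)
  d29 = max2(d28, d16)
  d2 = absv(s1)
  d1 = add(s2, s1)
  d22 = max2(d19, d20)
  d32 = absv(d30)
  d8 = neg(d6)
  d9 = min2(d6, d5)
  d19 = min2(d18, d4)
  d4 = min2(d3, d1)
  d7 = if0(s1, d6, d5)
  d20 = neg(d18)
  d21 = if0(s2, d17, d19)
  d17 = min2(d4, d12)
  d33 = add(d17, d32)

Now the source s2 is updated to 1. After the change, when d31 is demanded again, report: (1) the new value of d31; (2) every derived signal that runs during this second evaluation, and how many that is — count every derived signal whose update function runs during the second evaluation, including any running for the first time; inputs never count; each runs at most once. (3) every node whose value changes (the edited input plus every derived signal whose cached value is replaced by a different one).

First demand of the output computes:
  d1 = add(9, -7) = 2
  d2 = absv(-7) = 7
  d3 = if0(s1=-7 -> else branch d2) = 7
  d4 = min2(7, 2) = 2
  d5 = max2(7, 7) = 7
  d6 = neg(7) = -7
  d9 = min2(-7, 7) = -7
  d10 = if0(s2=9 -> else branch d2) = 7
  d12 = max2(-7, -7) = -7
  d13 = sub(-7, 7) = -14
  d14 = add(-7, 7) = 0
  d15 = sub(0, -7) = 7
  d16 = if0(s1=-7 -> else branch d13) = -14
  d18 = add(7, -14) = -7
  d19 = min2(-7, 2) = -7
  d20 = neg(-7) = 7
  d21 = if0(s2=9 -> else branch d19) = -7
  d22 = max2(-7, 7) = 7
  d24 = sub(7, -7) = 14
  d25 = add(9, 9) = 18
  d26 = sub(9, 14) = -5
  d28 = min2(-5, 18) = -5
  d29 = max2(-5, -14) = -5
  d31 = sub(7, -5) = 12

After the edit, cleaning proceeds:
  d1: a read changed (s2 9->1) — executes, giving -6.
  d4: a read changed (d1 2->-6) — executes, giving -6.
  d10: a read changed (s2 9->1) — executes, giving 7 — identical to its old value.
  d13: dirty, but its reads are unchanged (d12 unchanged, d10 unchanged); cached -14 stands.
  d14: dirty, but its reads are unchanged (d6 unchanged, d10 unchanged); cached 0 stands.
  d15: dirty, but its reads are unchanged (d14 unchanged, d9 unchanged); cached 7 stands.
  d16: dirty, but its reads are unchanged (s1 unchanged, d13 unchanged); cached -14 stands.
  d18: dirty, but its reads are unchanged (d15 unchanged, d16 unchanged); cached -7 stands.
  d19: a read changed (d4 2->-6) — executes, giving -7 — identical to its old value.
  d20: dirty, but its reads are unchanged (d18 unchanged); cached 7 stands.
  d21: a read changed (s2 9->1) — executes, giving -7 — identical to its old value.
  d22: dirty, but its reads are unchanged (d19 unchanged, d20 unchanged); cached 7 stands.
  d24: dirty, but its reads are unchanged (d22 unchanged, d21 unchanged); cached 14 stands.
  d25: a read changed (s2 9->1; s2 9->1) — executes, giving 2.
  d26: a read changed (s2 9->1) — executes, giving -13.
  d28: a read changed (d26 -5->-13; d25 18->2) — executes, giving -13.
  d29: a read changed (d28 -5->-13) — executes, giving -13.
  d31: a read changed (d29 -5->-13) — executes, giving 20.

Note where the cutoff bites: d13 is checked, finds nothing changed, and keeps its cache.

Demanding d31 again yields 20.
10 derived signals run: d1, d4, d10, d19, d21, d25, d26, d28, d29, d31.
The nodes whose values change: s2, d1, d4, d25, d26, d28, d29, d31.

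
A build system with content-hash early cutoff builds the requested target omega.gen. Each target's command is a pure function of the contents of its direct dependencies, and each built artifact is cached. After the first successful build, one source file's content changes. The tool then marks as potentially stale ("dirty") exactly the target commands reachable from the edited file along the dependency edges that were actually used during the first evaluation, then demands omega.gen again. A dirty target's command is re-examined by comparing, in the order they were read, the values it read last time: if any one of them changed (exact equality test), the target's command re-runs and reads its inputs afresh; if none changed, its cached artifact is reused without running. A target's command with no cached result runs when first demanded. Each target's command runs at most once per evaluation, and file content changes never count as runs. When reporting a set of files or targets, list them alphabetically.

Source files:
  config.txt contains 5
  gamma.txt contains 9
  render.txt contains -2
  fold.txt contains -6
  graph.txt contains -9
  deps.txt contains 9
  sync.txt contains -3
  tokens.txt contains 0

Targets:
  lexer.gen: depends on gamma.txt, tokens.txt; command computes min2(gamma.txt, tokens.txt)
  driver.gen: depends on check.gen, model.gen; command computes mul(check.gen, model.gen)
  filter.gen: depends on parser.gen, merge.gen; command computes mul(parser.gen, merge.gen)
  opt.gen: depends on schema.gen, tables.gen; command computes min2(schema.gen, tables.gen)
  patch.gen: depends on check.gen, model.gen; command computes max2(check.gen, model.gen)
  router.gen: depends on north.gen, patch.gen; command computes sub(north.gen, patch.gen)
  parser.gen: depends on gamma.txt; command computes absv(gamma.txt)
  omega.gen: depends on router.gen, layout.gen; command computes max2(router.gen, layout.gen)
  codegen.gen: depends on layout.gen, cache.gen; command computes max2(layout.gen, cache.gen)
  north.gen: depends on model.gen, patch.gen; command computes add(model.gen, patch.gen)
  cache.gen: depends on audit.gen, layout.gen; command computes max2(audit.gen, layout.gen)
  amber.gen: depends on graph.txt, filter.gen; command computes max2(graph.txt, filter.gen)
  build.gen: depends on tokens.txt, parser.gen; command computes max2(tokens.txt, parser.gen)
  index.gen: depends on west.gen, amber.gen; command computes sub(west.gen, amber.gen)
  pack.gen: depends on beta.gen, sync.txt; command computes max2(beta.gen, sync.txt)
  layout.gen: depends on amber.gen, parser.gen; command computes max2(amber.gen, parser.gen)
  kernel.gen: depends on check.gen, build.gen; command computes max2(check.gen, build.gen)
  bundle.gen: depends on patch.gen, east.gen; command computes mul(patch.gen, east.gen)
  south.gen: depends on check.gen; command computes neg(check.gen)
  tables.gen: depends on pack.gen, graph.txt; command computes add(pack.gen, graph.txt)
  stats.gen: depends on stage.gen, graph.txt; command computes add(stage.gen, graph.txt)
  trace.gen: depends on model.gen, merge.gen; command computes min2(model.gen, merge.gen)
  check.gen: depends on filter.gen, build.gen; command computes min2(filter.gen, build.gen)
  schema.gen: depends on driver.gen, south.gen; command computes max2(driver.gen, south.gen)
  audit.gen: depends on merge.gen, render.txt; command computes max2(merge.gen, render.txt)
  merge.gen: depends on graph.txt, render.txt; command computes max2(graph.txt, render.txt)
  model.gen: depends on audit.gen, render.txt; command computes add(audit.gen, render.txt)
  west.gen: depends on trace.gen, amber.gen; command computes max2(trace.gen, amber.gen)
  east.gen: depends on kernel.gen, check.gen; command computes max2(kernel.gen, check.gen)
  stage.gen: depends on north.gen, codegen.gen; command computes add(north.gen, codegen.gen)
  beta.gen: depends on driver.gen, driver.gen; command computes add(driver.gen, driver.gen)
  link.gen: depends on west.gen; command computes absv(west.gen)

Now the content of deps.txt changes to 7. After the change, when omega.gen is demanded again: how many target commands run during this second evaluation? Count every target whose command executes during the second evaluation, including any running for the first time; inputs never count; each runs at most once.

First evaluation (everything demanded from the output):
  merge.gen = max2(-9, -2) = -2
  audit.gen = max2(-2, -2) = -2
  model.gen = add(-2, -2) = -4
  parser.gen = absv(9) = 9
  build.gen = max2(0, 9) = 9
  filter.gen = mul(9, -2) = -18
  amber.gen = max2(-9, -18) = -9
  check.gen = min2(-18, 9) = -18
  layout.gen = max2(-9, 9) = 9
  patch.gen = max2(-18, -4) = -4
  north.gen = add(-4, -4) = -8
  router.gen = sub(-8, -4) = -4
  omega.gen = max2(-4, 9) = 9

Propagation after the edit:
  deps.txt feeds no computation that the output demands — nothing is marked dirty and nothing runs.

Key observation: deps.txt is never demanded by the output, so the edit triggers no recomputation at all.

Target commands that run: none — 0 in total.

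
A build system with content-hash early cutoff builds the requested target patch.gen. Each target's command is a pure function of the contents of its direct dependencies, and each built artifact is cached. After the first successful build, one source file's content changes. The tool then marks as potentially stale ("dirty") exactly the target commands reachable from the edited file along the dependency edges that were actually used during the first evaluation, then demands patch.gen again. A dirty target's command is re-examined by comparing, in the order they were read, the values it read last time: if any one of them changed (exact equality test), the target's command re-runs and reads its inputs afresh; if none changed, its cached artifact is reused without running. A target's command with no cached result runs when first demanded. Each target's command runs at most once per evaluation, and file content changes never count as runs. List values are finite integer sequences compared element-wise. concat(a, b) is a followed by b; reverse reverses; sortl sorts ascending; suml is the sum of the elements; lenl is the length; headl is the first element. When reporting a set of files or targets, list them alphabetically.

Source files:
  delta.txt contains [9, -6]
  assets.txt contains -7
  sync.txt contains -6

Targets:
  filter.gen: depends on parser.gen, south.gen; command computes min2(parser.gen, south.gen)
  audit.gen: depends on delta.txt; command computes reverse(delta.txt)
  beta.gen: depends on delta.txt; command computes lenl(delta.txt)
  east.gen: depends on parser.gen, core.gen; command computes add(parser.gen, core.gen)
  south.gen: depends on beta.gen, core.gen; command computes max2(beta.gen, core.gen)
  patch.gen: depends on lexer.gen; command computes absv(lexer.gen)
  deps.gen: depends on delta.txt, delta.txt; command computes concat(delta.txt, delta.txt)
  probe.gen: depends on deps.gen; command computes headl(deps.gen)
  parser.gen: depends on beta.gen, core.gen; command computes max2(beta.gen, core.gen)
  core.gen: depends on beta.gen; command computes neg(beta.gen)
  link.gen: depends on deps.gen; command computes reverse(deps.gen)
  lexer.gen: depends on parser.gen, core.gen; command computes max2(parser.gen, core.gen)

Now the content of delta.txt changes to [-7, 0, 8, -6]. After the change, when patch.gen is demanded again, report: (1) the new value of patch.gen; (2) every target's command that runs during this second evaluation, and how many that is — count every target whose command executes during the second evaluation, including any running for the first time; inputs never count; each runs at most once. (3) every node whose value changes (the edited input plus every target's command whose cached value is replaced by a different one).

New value of patch.gen: 4.
Target commands that run: beta.gen, core.gen, lexer.gen, parser.gen, patch.gen — 5 in total.
Values that change: beta.gen, core.gen, delta.txt, lexer.gen, parser.gen, patch.gen.

First evaluation (everything demanded from the output):
  beta.gen = lenl([9, -6]) = 2
  core.gen = neg(2) = -2
  parser.gen = max2(2, -2) = 2
  lexer.gen = max2(2, -2) = 2
  patch.gen = absv(2) = 2

Propagation after the edit:
  beta.gen: runs — delta.txt [9, -6]->[-7, 0, 8, -6]; result 4.
  core.gen: runs — beta.gen 2->4; result -4.
  parser.gen: runs — beta.gen 2->4; core.gen -2->-4; result 4.
  lexer.gen: runs — parser.gen 2->4; core.gen -2->-4; result 4.
  patch.gen: runs — lexer.gen 2->4; result 4.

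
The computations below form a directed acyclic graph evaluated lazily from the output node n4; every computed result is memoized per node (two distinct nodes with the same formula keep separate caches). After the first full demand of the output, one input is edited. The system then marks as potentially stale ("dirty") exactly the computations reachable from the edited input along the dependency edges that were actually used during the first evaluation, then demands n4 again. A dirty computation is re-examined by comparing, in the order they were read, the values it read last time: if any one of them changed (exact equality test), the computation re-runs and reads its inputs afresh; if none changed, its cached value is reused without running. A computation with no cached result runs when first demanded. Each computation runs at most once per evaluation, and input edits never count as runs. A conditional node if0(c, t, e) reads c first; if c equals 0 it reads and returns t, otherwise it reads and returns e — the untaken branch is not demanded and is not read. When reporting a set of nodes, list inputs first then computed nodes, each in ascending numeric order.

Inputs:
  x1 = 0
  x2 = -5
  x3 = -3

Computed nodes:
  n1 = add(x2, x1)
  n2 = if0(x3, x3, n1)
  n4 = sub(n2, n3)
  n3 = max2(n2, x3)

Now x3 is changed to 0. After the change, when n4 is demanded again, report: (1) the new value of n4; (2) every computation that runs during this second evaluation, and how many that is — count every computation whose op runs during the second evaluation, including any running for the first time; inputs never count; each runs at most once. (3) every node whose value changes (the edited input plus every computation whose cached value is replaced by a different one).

First demand of the output computes:
  n1 = add(-5, 0) = -5
  n2 = if0(x3=-3 -> else branch n1) = -5
  n3 = max2(-5, -3) = -3
  n4 = sub(-5, -3) = -2

After the edit, cleaning proceeds:
  n2: a read changed (x3 -3->0) — executes, giving 0.
  n3: a read changed (n2 -5->0; x3 -3->0) — executes, giving 0.
  n4: a read changed (n2 -5->0; n3 -3->0) — executes, giving 0.

Demanding n4 again yields 0.
3 computations run: n2, n3, n4.
The nodes whose values change: x3, n2, n3, n4.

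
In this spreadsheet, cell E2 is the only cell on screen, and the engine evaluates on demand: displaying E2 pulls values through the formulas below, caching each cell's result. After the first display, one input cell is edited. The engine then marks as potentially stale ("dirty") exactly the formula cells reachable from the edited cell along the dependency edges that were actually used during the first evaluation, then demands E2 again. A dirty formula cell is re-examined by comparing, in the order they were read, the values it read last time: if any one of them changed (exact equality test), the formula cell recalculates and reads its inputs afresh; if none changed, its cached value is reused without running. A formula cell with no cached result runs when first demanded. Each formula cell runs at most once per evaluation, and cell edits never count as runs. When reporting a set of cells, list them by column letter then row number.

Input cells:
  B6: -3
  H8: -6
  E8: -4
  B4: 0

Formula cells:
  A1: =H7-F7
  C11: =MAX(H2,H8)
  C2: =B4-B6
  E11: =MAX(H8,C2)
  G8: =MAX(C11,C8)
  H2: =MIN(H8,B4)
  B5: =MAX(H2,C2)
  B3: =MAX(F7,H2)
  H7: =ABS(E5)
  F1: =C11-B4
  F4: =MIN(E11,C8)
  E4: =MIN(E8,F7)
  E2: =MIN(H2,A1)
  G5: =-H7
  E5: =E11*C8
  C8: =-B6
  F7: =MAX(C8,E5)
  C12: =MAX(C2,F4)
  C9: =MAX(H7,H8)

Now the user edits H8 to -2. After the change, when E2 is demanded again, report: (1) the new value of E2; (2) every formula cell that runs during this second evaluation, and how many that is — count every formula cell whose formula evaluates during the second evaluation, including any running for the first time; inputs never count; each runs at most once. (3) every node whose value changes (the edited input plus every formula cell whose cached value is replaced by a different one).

E2 now evaluates to -2.
Run set: E2, E11, H2 (3 run).
Changed values: E2, H2, H8.
The important point: at E5 every value read last time is unchanged, so the dirty flag clears without a run.

Initial pass — values computed on the first demand:
  C2 = 0 - -3 = 3
  C8 = -(-3) = 3
  E11 = MAX(-6, 3) = 3
  E5 = 3 * 3 = 9
  F7 = MAX(3, 9) = 9
  H2 = MIN(-6, 0) = -6
  H7 = ABS(9) = 9
  A1 = 9 - 9 = 0
  E2 = MIN(-6, 0) = -6

Second demand — change propagation:
  E11: re-runs because H8 -6->-2; new result 3 (unchanged).
  E5: re-examined; everything it read last time is the same (E11 unchanged, C8 unchanged) — cache 9 kept, no run.
  F7: re-examined; everything it read last time is the same (C8 unchanged, E5 unchanged) — cache 9 kept, no run.
  H2: re-runs because H8 -6->-2; new result -2.
  H7: re-examined; everything it read last time is the same (E5 unchanged) — cache 9 kept, no run.
  A1: re-examined; everything it read last time is the same (H7 unchanged, F7 unchanged) — cache 0 kept, no run.
  E2: re-runs because H2 -6->-2; new result -2.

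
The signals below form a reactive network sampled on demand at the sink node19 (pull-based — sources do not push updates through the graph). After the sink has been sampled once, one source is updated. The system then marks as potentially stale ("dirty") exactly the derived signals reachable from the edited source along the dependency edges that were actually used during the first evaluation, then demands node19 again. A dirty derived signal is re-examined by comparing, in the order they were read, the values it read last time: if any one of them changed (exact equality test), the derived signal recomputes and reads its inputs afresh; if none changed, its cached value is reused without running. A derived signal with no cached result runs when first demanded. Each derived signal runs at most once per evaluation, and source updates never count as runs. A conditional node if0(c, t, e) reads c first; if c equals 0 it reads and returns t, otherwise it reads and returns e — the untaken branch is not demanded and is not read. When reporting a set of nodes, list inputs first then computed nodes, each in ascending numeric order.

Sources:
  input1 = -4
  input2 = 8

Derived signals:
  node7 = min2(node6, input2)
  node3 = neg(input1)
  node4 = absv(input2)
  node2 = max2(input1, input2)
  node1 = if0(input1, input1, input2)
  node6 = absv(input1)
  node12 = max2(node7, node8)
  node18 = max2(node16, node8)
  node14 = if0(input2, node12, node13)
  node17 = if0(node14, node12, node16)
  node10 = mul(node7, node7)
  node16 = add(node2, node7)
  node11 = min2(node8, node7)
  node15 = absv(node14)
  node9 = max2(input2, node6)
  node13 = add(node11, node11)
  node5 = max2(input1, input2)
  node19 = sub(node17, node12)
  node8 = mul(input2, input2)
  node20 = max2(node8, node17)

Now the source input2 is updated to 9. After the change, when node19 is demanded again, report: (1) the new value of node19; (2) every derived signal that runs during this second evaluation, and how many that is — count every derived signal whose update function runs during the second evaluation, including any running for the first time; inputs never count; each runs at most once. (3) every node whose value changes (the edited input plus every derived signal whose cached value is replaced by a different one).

node19 now evaluates to -68.
Run set: node2, node7, node8, node11, node12, node14, node16, node17, node19 (9 run).
Changed values: input2, node2, node8, node12, node16, node17, node19.
The important point: at node13 every value read last time is unchanged, so the dirty flag clears without a run.

Initial pass — values computed on the first demand:
  node2 = max2(-4, 8) = 8
  node6 = absv(-4) = 4
  node7 = min2(4, 8) = 4
  node8 = mul(8, 8) = 64
  node11 = min2(64, 4) = 4
  node12 = max2(4, 64) = 64
  node13 = add(4, 4) = 8
  node14 = if0(input2=8 -> else branch node13) = 8
  node16 = add(8, 4) = 12
  node17 = if0(node14=8 -> else branch node16) = 12
  node19 = sub(12, 64) = -52

Second demand — change propagation:
  node2: re-runs because input2 8->9; new result 9.
  node7: re-runs because input2 8->9; new result 4 (unchanged).
  node8: re-runs because input2 8->9; input2 8->9; new result 81.
  node11: re-runs because node8 64->81; new result 4 (unchanged).
  node12: re-runs because node8 64->81; new result 81.
  node13: re-examined; everything it read last time is the same (node11 unchanged, node11 unchanged) — cache 8 kept, no run.
  node14: re-runs because input2 8->9; new result 8 (unchanged).
  node16: re-runs because node2 8->9; new result 13.
  node17: re-runs because node16 12->13; new result 13.
  node19: re-runs because node17 12->13; node12 64->81; new result -68.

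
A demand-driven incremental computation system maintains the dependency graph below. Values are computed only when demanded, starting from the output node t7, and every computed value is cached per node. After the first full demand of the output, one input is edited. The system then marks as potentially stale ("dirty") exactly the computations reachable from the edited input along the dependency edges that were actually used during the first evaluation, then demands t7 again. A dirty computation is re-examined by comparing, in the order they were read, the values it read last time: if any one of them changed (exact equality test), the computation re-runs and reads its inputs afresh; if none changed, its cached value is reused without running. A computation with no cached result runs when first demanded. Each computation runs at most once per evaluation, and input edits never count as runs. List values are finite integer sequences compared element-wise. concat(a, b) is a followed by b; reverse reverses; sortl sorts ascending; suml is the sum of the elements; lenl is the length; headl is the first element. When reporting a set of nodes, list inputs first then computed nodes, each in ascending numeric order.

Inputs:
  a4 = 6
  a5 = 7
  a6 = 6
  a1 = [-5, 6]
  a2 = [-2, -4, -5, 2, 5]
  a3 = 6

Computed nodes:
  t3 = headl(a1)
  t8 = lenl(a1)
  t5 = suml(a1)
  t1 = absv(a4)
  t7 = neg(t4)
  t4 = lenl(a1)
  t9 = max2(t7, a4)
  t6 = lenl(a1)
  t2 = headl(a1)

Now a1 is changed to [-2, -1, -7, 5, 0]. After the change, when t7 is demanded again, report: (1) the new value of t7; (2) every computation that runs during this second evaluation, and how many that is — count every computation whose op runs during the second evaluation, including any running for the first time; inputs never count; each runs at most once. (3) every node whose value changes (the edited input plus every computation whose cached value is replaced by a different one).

New value of t7: -5.
Computations that run: t4, t7 — 2 in total.
Values that change: a1, t4, t7.

First evaluation (everything demanded from the output):
  t4 = lenl([-5, 6]) = 2
  t7 = neg(2) = -2

Propagation after the edit:
  t4: runs — a1 [-5, 6]->[-2, -1, -7, 5, 0]; result 5.
  t7: runs — t4 2->5; result -5.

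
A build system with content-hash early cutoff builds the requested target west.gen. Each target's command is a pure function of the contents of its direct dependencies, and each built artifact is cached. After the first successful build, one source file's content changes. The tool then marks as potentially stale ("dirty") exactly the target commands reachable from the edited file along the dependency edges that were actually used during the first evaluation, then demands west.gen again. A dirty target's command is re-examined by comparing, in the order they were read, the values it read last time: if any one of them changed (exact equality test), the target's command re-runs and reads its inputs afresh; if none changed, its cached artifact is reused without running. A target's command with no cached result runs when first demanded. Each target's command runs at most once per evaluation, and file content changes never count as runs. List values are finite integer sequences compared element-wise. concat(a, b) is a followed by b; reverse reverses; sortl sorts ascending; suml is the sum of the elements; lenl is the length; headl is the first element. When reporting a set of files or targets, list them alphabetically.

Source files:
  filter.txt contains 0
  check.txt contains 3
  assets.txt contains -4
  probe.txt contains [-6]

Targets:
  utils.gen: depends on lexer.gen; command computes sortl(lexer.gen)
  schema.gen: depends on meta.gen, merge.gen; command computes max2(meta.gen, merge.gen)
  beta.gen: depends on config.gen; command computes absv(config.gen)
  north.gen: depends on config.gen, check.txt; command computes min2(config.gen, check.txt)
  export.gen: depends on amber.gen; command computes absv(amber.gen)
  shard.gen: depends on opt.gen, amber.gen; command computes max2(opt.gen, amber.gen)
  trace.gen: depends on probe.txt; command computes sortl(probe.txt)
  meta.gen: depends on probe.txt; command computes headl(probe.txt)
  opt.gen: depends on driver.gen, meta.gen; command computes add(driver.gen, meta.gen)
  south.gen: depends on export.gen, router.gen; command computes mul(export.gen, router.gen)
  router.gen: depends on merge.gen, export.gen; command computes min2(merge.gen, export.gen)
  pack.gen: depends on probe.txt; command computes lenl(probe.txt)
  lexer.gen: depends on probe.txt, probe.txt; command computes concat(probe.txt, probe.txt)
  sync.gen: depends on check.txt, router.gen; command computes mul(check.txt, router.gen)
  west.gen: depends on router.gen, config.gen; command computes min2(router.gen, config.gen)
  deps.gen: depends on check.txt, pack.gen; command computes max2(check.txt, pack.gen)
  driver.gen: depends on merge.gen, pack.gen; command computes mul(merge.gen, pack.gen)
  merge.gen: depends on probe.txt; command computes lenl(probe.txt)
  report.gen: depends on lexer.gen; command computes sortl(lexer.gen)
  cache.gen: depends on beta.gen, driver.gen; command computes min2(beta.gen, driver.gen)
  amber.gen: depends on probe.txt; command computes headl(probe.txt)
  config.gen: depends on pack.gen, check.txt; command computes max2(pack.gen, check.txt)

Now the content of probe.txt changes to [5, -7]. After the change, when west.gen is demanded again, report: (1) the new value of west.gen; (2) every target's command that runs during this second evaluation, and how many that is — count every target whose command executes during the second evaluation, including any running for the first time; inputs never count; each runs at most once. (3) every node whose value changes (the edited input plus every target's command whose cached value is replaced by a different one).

New value of west.gen: 2.
Target commands that run: amber.gen, config.gen, export.gen, merge.gen, pack.gen, router.gen, west.gen — 7 in total.
Values that change: amber.gen, export.gen, merge.gen, pack.gen, probe.txt, router.gen, west.gen.

First evaluation (everything demanded from the output):
  amber.gen = headl([-6]) = -6
  export.gen = absv(-6) = 6
  merge.gen = lenl([-6]) = 1
  pack.gen = lenl([-6]) = 1
  config.gen = max2(1, 3) = 3
  router.gen = min2(1, 6) = 1
  west.gen = min2(1, 3) = 1

Propagation after the edit:
  amber.gen: runs — probe.txt [-6]->[5, -7]; result 5.
  export.gen: runs — amber.gen -6->5; result 5.
  merge.gen: runs — probe.txt [-6]->[5, -7]; result 2.
  pack.gen: runs — probe.txt [-6]->[5, -7]; result 2.
  config.gen: runs — pack.gen 1->2; result 3 (same value as before).
  router.gen: runs — merge.gen 1->2; export.gen 6->5; result 2.
  west.gen: runs — router.gen 1->2; result 2.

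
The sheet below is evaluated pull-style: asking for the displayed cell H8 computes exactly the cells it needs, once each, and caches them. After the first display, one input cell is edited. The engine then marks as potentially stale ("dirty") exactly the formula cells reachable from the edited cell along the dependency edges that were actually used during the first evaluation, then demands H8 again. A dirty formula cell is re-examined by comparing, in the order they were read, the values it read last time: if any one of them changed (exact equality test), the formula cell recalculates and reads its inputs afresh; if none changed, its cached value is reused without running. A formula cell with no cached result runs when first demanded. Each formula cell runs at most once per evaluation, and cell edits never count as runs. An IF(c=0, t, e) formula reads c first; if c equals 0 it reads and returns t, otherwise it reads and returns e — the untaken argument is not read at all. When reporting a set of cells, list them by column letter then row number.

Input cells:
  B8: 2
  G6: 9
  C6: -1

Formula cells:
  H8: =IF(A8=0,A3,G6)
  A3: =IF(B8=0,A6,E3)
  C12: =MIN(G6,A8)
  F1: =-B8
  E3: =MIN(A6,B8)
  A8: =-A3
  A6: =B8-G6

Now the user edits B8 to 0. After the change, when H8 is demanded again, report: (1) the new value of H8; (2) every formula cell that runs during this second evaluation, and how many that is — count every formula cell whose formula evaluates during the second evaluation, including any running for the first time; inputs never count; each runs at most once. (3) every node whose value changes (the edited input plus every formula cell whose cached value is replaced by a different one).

First demand of the output computes:
  A6 = 2 - 9 = -7
  E3 = MIN(-7, 2) = -7
  A3 = IF(B8=0: B8=2 -> else branch E3) = -7
  A8 = -(-7) = 7
  H8 = IF(A8=0: A8=7 -> else branch G6) = 9

After the edit, cleaning proceeds:
  A6: a read changed (B8 2->0) — executes, giving -9.
  E3: stays stale; no demand reaches it after the flip.
  A3: a read changed (B8 2->0) — executes, giving -9.
  A8: a read changed (A3 -7->-9) — executes, giving 9.
  H8: a read changed (A8 7->9) — executes, giving 9 — identical to its old value.

Note the branch switch — demand abandons E3, which is never re-examined.

Demanding H8 again yields 9.
4 formula cells run: A3, A6, A8, H8.
The nodes whose values change: A3, A6, A8, B8.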